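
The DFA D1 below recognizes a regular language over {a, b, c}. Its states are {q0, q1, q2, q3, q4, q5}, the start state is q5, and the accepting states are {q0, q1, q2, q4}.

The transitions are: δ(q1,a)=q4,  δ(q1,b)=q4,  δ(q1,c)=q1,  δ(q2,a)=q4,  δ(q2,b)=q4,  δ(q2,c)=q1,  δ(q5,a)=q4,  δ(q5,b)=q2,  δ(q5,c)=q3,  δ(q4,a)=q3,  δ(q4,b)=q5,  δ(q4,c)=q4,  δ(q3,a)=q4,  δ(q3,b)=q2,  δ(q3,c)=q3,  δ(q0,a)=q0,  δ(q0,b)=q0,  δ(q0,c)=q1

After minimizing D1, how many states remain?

First remove the unreachable states {q0}; 5 states remain.
P0 = {q1,q2,q4} | {q3,q5}.
Split {q1,q2,q4} by δ(·,a) → {q1,q2} and {q4}.
No further refinement is possible. Final partition (3 blocks): {q1,q2} | {q3,q5} | {q4}.

3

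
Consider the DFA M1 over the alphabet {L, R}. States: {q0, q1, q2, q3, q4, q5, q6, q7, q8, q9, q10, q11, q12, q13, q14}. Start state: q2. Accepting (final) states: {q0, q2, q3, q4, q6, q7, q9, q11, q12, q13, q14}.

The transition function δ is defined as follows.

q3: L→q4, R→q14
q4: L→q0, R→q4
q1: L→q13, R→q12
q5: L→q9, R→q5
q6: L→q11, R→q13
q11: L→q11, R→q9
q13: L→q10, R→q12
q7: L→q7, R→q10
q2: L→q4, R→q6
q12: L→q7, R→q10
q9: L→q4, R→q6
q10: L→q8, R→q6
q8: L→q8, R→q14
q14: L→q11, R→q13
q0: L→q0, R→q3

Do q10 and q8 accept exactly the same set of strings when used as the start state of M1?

First remove the unreachable states {q1,q5}; 13 states remain.
P0 = {q0,q2,q3,q4,q6,q7,q9,q11,q12,q13,q14} | {q8,q10}.
Refine {q0,q2,q3,q4,q6,q7,q9,q11,q12,q13,q14} on symbol L: members go to different blocks, giving {q0,q2,q3,q4,q6,q7,q9,q11,q12,q14} and {q13}.
Refine {q0,q2,q3,q4,q6,q7,q9,q11,q12,q14} on symbol R: members go to different blocks, giving {q0,q2,q3,q4,q9,q11} and {q6,q14} and {q7,q12}.
Refine {q0,q2,q3,q4,q9,q11} on symbol R: members go to different blocks, giving {q0,q4,q11} and {q2,q3,q9}.
On input R, block {q0,q4,q11} splits into {q0,q11} and {q4}.
No further refinement is possible. Final partition (7 blocks): {q0,q11} | {q8,q10} | {q13} | {q6,q14} | {q7,q12} | {q2,q3,q9} | {q4}.
q10 and q8 lie in the same block of the stable partition, so they are equivalent — no string distinguishes them.

Yes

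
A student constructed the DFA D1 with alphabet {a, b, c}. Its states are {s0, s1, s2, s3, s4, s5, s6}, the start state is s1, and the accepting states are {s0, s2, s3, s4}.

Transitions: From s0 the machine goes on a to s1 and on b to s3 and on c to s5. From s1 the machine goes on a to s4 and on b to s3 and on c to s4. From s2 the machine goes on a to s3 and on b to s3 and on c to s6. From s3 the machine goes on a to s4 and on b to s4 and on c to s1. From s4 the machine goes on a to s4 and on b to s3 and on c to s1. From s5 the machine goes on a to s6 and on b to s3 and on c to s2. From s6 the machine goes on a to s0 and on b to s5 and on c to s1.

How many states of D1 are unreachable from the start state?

4

Starting at s1 and following transitions, the reachable set is {s1, s3, s4}. That leaves s0, s2, s5, s6 unreachable — 4 in total.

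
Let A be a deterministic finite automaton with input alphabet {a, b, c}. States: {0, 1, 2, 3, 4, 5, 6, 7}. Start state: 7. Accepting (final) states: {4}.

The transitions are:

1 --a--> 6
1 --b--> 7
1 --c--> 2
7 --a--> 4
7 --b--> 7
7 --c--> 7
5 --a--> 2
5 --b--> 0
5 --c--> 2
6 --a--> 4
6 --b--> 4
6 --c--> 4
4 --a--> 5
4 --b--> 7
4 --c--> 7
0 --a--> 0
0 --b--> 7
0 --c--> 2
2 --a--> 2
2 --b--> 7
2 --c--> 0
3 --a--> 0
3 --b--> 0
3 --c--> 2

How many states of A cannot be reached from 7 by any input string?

Starting at 7 and following transitions, the reachable set is {0, 2, 4, 5, 7}. That leaves 1, 3, 6 unreachable — 3 in total.

3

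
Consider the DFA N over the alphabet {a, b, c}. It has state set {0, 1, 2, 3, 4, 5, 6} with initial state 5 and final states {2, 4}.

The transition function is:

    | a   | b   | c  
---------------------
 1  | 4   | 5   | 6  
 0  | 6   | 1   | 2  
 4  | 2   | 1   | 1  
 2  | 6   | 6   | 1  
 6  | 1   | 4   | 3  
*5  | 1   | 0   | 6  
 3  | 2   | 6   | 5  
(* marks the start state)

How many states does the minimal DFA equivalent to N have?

7

Start with accepting vs non-accepting: {2,4} | {0,1,3,5,6}.
Refine {2,4} on symbol a: members go to different blocks, giving {2} and {4}.
On input a, block {0,1,3,5,6} splits into {0,5,6} and {1} and {3}.
Refine {0,5,6} on symbol a: members go to different blocks, giving {5,6} and {0}.
Refine {5,6} on symbol b: members go to different blocks, giving {5} and {6}.
The partition is now stable with 7 blocks: {2} | {5} | {4} | {1} | {3} | {0} | {6}.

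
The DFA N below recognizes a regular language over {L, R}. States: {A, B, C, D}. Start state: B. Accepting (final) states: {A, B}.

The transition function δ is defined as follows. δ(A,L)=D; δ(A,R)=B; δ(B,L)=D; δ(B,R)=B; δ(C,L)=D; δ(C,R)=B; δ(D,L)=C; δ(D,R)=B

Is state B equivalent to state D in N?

No

Reachable states from the start: {B,C,D}. Unreachable: {A} — drop them.
Initial partition by acceptance: {B} | {C,D}.
The partition is now stable with 2 blocks: {B} | {C,D}.
B and D end up in different blocks, so they are distinguishable. For instance, the string 'ε' is accepted from only B.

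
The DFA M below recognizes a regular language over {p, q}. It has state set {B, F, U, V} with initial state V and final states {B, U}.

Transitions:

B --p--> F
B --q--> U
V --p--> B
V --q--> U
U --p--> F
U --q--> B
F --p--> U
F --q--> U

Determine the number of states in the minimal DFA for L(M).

2

P0 = {B,U} | {F,V}.
No further refinement is possible. Final partition (2 blocks): {B,U} | {F,V}.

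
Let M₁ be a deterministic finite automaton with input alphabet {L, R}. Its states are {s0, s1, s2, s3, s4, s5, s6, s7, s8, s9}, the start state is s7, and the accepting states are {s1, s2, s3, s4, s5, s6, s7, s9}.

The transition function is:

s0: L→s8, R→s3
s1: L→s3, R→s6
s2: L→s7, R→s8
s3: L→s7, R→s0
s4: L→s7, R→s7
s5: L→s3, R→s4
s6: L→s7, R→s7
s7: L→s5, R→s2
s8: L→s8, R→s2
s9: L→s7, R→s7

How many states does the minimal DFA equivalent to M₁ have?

5

First remove the unreachable states {s1,s6,s9}; 7 states remain.
P0 = {s2,s3,s4,s5,s7} | {s0,s8}.
Split {s2,s3,s4,s5,s7} by δ(·,R) → {s4,s5,s7} and {s2,s3}.
On input L, block {s4,s5,s7} splits into {s4,s7} and {s5}.
On input L, block {s4,s7} splits into {s4} and {s7}.
No further refinement is possible. Final partition (5 blocks): {s4} | {s0,s8} | {s2,s3} | {s5} | {s7}.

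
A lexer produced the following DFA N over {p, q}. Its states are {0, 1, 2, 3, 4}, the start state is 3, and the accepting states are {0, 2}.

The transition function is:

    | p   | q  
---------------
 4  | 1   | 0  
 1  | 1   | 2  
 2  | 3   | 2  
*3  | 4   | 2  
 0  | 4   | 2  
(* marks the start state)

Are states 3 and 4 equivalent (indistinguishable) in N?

Yes

Every state is reachable, so we keep all 5.
P0 = {0,2} | {1,3,4}.
No further refinement is possible. Final partition (2 blocks): {0,2} | {1,3,4}.
3 and 4 lie in the same block of the stable partition, so they are equivalent — no string distinguishes them.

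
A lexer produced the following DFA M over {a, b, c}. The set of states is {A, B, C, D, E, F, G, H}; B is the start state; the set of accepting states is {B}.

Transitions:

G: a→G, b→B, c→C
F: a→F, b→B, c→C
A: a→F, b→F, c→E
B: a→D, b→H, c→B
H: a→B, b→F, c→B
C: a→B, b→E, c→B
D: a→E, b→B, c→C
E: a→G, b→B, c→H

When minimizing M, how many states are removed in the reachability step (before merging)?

BFS from B reaches {B, C, D, E, F, G, H}; the 1 state(s) A are never visited.

1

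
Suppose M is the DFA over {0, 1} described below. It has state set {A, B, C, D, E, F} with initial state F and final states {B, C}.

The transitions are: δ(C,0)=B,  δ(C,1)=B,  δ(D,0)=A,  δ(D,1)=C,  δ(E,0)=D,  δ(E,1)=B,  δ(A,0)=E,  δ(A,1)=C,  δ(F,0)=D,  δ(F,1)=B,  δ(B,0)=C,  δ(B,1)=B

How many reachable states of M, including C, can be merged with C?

2

Start with accepting vs non-accepting: {B,C} | {A,D,E,F}.
No further refinement is possible. Final partition (2 blocks): {B,C} | {A,D,E,F}.
State C belongs to the block {B,C}, which has 2 states.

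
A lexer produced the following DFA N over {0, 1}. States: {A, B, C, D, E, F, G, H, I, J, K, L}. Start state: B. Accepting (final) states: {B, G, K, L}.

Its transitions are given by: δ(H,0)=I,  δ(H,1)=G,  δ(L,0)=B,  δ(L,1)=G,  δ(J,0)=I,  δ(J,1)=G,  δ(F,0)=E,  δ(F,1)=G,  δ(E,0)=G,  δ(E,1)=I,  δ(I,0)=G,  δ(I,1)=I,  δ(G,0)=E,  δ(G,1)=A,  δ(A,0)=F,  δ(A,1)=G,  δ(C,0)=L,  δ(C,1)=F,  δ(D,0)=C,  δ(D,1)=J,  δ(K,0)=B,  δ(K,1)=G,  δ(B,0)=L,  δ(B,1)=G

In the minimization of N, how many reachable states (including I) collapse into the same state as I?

2

Reachable states from the start: {A,B,E,F,G,I,L}. Unreachable: {C,D,H,J,K} — drop them.
Initial partition by acceptance: {B,G,L} | {A,E,F,I}.
On input 0, block {B,G,L} splits into {B,L} and {G}.
Refine {A,E,F,I} on symbol 0: members go to different blocks, giving {A,F} and {E,I}.
Split {A,F} by δ(·,0) → {A} and {F}.
Stable partition: {B,L} | {A} | {G} | {E,I} | {F} — 5 equivalence classes.
The equivalence class containing I is {E,I}, of size 2.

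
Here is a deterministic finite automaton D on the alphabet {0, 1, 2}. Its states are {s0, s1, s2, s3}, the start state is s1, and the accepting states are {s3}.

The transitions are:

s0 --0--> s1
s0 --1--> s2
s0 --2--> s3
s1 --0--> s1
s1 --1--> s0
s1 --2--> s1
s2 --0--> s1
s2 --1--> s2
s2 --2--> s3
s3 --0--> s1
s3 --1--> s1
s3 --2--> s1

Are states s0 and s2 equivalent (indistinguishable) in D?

Yes

Every state is reachable, so we keep all 4.
P0 = {s3} | {s0,s1,s2}.
On input 2, block {s0,s1,s2} splits into {s0,s2} and {s1}.
No further refinement is possible. Final partition (3 blocks): {s3} | {s0,s2} | {s1}.
s0 and s2 lie in the same block of the stable partition, so they are equivalent — no string distinguishes them.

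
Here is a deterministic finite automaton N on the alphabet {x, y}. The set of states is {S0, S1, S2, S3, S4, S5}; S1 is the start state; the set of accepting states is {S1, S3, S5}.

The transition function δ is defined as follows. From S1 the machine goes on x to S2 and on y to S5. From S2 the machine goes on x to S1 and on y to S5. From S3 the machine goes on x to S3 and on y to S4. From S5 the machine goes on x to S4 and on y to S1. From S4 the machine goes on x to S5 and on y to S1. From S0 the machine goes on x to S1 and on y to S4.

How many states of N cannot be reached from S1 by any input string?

Starting at S1 and following transitions, the reachable set is {S1, S2, S4, S5}. That leaves S0, S3 unreachable — 2 in total.

2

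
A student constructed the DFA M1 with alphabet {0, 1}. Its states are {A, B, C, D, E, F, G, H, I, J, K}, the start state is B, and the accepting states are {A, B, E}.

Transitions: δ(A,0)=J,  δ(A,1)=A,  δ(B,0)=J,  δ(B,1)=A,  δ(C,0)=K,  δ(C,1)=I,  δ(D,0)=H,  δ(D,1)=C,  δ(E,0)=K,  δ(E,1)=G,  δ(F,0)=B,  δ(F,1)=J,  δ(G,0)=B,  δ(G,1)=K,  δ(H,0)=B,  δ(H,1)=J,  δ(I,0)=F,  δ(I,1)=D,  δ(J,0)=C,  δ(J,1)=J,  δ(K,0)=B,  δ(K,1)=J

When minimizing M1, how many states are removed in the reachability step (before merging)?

No path from B leads to E, G; the other 9 states are all reachable.

2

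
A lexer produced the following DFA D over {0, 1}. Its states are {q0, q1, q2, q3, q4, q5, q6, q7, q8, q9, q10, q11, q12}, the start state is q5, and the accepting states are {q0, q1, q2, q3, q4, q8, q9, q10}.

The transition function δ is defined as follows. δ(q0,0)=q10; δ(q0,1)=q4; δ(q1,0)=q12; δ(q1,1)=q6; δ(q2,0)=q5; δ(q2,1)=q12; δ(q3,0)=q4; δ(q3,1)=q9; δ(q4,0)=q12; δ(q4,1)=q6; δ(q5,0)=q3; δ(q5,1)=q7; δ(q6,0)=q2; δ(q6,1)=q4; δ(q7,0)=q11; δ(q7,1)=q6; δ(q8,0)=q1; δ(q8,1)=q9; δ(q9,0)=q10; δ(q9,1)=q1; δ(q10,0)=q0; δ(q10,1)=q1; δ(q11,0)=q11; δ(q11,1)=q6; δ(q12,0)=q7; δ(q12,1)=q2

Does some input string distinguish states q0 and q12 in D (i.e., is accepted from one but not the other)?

First remove the unreachable states {q8}; 12 states remain.
P0 = {q0,q1,q2,q3,q4,q9,q10} | {q5,q6,q7,q11,q12}.
Refine {q0,q1,q2,q3,q4,q9,q10} on symbol 0: members go to different blocks, giving {q0,q3,q9,q10} and {q1,q2,q4}.
Refine {q0,q3,q9,q10} on symbol 0: members go to different blocks, giving {q0,q9,q10} and {q3}.
Refine {q5,q6,q7,q11,q12} on symbol 0: members go to different blocks, giving {q7,q11,q12} and {q5} and {q6}.
Split {q7,q11,q12} by δ(·,1) → {q7,q11} and {q12}.
Refine {q1,q2,q4} on symbol 0: members go to different blocks, giving {q1,q4} and {q2}.
The partition is now stable with 8 blocks: {q0,q9,q10} | {q7,q11} | {q1,q4} | {q3} | {q5} | {q6} | {q12} | {q2}.
q0 and q12 end up in different blocks, so they are distinguishable. For instance, the string 'ε' is accepted from only q0.

Yes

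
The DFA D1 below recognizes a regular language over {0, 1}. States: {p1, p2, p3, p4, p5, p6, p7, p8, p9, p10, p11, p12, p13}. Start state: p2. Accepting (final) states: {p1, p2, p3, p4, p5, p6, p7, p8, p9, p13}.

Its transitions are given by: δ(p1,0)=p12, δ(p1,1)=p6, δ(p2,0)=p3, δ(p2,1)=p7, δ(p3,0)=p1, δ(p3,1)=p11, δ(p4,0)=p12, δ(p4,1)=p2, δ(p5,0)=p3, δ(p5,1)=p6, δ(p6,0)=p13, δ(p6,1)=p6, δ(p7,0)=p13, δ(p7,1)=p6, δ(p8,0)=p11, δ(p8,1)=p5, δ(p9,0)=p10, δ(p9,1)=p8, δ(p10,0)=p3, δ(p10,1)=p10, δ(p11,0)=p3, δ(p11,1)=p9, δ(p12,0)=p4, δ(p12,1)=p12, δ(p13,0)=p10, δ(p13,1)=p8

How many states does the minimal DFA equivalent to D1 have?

10

All states are reachable from the start state.
Initial partition by acceptance: {p1,p2,p3,p4,p5,p6,p7,p8,p9,p13} | {p10,p11,p12}.
Refine {p1,p2,p3,p4,p5,p6,p7,p8,p9,p13} on symbol 0: members go to different blocks, giving {p1,p4,p8,p9,p13} and {p2,p3,p5,p6,p7}.
Refine {p1,p4,p8,p9,p13} on symbol 1: members go to different blocks, giving {p1,p4,p8} and {p9,p13}.
Split {p10,p11,p12} by δ(·,0) → {p10,p11} and {p12}.
Split {p1,p4,p8} by δ(·,0) → {p1,p4} and {p8}.
On input 1, block {p10,p11} splits into {p10} and {p11}.
Refine {p2,p3,p5,p6,p7} on symbol 0: members go to different blocks, giving {p2,p5} and {p6,p7} and {p3}.
Refine {p1,p4} on symbol 1: members go to different blocks, giving {p1} and {p4}.
Stable partition: {p1} | {p10} | {p2,p5} | {p9,p13} | {p12} | {p8} | {p11} | {p6,p7} | {p3} | {p4} — 10 equivalence classes.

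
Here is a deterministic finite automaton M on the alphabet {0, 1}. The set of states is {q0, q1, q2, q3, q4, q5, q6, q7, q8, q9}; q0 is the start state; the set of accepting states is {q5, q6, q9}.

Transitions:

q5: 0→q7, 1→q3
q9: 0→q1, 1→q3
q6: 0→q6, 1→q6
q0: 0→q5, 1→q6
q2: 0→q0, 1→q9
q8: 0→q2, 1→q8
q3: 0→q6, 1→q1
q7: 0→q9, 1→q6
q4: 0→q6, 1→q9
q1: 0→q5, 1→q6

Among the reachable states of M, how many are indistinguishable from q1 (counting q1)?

3

Reachable states from the start: {q0,q1,q3,q5,q6,q7,q9}. Unreachable: {q2,q4,q8} — drop them.
Initial partition by acceptance: {q5,q6,q9} | {q0,q1,q3,q7}.
Refine {q5,q6,q9} on symbol 0: members go to different blocks, giving {q5,q9} and {q6}.
Refine {q0,q1,q3,q7} on symbol 0: members go to different blocks, giving {q0,q1,q7} and {q3}.
No further refinement is possible. Final partition (4 blocks): {q5,q9} | {q0,q1,q7} | {q6} | {q3}.
State q1 belongs to the block {q0,q1,q7}, which has 3 states.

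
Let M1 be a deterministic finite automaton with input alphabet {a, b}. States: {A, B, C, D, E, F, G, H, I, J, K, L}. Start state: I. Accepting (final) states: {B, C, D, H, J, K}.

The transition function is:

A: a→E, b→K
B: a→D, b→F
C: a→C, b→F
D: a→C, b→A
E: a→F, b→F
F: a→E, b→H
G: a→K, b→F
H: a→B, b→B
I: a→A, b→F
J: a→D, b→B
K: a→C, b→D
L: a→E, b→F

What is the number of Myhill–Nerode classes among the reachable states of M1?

Reachable states from the start: {A,B,C,D,E,F,H,I,K}. Unreachable: {G,J,L} — drop them.
P0 = {B,C,D,H,K} | {A,E,F,I}.
Refine {B,C,D,H,K} on symbol b: members go to different blocks, giving {B,C,D} and {H,K}.
On input b, block {A,E,F,I} splits into {A,F} and {E,I}.
No further refinement is possible. Final partition (4 blocks): {B,C,D} | {A,F} | {H,K} | {E,I}.

4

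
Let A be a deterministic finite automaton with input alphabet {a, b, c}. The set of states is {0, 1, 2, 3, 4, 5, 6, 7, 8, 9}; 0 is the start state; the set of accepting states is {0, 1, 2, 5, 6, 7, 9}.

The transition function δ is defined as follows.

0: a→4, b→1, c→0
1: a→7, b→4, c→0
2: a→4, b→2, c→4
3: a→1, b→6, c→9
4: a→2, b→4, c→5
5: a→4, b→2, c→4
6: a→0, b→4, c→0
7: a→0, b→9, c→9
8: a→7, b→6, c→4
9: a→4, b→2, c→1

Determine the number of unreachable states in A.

3

BFS from 0 reaches {0, 1, 2, 4, 5, 7, 9}; the 3 state(s) 3, 6, 8 are never visited.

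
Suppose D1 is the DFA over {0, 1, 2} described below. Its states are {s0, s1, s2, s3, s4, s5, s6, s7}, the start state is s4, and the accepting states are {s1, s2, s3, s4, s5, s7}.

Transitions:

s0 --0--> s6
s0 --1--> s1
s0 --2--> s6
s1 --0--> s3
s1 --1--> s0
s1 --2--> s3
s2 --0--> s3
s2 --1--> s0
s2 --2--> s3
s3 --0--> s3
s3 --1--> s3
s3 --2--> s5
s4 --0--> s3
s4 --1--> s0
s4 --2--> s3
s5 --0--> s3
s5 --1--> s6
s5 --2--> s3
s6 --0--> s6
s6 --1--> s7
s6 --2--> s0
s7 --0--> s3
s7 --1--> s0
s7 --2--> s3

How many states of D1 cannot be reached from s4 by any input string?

1

BFS from s4 reaches {s0, s1, s3, s4, s5, s6, s7}; the 1 state(s) s2 are never visited.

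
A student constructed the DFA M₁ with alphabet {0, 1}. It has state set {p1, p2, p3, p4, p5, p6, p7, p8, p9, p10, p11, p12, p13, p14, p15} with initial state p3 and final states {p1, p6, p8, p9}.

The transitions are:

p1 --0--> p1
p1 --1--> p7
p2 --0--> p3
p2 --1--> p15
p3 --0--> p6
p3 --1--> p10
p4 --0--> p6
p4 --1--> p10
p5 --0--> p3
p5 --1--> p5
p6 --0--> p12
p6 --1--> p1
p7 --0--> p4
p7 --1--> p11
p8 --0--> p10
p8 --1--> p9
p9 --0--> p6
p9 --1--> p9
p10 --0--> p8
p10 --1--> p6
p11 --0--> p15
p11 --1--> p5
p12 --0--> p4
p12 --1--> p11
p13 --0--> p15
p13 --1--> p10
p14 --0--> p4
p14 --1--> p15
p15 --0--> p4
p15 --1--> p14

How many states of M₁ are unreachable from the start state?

2

No path from p3 leads to p2, p13; the other 13 states are all reachable.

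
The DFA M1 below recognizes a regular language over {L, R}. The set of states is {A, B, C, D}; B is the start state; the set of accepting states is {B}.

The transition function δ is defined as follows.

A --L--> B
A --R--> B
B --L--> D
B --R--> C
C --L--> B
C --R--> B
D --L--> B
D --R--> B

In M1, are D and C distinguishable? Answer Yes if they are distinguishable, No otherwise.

First remove the unreachable states {A}; 3 states remain.
Start with accepting vs non-accepting: {B} | {C,D}.
Stable partition: {B} | {C,D} — 2 equivalence classes.
D and C lie in the same block of the stable partition, so they are equivalent — no string distinguishes them.

No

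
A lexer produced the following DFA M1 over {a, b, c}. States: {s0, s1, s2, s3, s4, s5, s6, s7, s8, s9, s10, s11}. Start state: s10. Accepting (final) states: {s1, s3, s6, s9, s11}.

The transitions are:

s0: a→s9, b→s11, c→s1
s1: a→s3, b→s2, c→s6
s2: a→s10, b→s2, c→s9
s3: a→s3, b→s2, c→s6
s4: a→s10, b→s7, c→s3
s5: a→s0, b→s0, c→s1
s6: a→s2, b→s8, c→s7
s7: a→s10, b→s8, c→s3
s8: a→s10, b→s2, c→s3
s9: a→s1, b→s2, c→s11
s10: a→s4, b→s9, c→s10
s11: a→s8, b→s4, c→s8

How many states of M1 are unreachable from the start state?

2

Starting at s10 and following transitions, the reachable set is {s1, s2, s3, s4, s6, s7, s8, s9, s10, s11}. That leaves s0, s5 unreachable — 2 in total.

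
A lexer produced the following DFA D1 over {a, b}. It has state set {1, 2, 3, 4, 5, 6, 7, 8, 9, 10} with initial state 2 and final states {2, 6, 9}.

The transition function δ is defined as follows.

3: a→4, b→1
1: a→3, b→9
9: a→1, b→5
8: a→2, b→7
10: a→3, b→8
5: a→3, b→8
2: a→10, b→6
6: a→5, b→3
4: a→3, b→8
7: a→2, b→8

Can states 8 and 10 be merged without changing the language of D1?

No

All states are reachable from the start state.
P0 = {2,6,9} | {1,3,4,5,7,8,10}.
Refine {2,6,9} on symbol b: members go to different blocks, giving {6,9} and {2}.
Split {1,3,4,5,7,8,10} by δ(·,a) → {1,3,4,5,10} and {7,8}.
Refine {1,3,4,5,10} on symbol b: members go to different blocks, giving {4,5,10} and {1} and {3}.
Refine {6,9} on symbol a: members go to different blocks, giving {6} and {9}.
The partition is now stable with 7 blocks: {6} | {4,5,10} | {2} | {7,8} | {1} | {3} | {9}.
8 and 10 end up in different blocks, so they are distinguishable. For instance, the string 'a' is accepted from only 8.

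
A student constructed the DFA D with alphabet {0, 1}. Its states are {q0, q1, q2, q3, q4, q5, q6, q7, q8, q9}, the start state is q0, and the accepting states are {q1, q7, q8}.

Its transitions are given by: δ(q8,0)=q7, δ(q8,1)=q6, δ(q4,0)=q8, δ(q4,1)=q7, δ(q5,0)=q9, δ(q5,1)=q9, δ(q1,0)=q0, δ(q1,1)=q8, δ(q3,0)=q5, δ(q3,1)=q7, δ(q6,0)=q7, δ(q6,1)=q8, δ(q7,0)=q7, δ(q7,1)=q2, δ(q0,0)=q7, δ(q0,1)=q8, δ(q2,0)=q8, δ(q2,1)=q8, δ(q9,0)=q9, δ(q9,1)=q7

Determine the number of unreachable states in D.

5

No path from q0 leads to q1, q3, q4, q5, q9; the other 5 states are all reachable.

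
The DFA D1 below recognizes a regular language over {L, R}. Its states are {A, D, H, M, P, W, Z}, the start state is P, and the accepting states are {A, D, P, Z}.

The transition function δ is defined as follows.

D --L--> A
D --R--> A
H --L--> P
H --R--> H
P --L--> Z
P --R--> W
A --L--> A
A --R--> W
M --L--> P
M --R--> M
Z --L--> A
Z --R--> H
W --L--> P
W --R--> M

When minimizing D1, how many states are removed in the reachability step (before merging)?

1

Starting at P and following transitions, the reachable set is {A, H, M, P, W, Z}. That leaves D unreachable — 1 in total.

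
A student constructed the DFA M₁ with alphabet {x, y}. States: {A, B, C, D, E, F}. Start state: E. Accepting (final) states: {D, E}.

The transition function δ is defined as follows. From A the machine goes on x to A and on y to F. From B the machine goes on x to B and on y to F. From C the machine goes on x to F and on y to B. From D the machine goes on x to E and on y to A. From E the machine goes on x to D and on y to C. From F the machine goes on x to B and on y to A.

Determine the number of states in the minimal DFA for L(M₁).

Initial partition by acceptance: {D,E} | {A,B,C,F}.
No further refinement is possible. Final partition (2 blocks): {D,E} | {A,B,C,F}.

2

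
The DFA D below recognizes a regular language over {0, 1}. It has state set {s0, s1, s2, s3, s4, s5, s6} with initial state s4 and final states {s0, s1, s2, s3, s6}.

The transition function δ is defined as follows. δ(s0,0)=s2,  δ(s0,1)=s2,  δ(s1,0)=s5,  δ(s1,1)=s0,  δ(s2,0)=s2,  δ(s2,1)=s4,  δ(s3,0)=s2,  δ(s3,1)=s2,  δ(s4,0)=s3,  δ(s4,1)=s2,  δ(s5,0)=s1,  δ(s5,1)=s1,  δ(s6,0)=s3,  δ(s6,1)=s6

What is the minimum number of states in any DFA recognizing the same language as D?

Reachable states from the start: {s2,s3,s4}. Unreachable: {s0,s1,s5,s6} — drop them.
P0 = {s2,s3} | {s4}.
On input 1, block {s2,s3} splits into {s2} and {s3}.
The partition is now stable with 3 blocks: {s2} | {s4} | {s3}.

3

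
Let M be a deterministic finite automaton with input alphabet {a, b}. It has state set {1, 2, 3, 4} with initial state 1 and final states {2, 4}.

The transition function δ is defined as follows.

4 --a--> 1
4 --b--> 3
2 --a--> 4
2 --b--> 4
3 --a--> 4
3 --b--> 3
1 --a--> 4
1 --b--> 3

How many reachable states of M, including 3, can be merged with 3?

2

States {2} cannot be reached from the start state, so discard them.
P0 = {4} | {1,3}.
No further refinement is possible. Final partition (2 blocks): {4} | {1,3}.
State 3 belongs to the block {1,3}, which has 2 states.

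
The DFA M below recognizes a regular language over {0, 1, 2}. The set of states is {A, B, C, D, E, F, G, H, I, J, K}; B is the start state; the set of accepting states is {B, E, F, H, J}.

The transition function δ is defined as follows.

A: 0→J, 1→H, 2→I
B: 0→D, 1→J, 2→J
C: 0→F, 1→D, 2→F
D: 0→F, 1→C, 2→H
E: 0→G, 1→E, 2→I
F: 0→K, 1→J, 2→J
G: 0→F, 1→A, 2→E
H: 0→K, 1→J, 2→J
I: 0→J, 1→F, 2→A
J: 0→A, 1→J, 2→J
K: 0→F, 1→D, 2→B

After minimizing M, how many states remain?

States {E,G} cannot be reached from the start state, so discard them.
Initial partition by acceptance: {B,F,H,J} | {A,C,D,I,K}.
On input 1, block {A,C,D,I,K} splits into {C,D,K} and {A,I}.
On input 0, block {B,F,H,J} splits into {B,F,H} and {J}.
No further refinement is possible. Final partition (4 blocks): {B,F,H} | {C,D,K} | {A,I} | {J}.

4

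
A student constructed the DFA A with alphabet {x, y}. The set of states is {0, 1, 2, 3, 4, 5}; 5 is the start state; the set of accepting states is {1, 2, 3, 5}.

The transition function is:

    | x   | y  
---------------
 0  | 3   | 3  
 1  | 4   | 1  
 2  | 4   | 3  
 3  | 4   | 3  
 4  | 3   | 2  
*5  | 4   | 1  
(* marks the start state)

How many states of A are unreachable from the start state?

1

Starting at 5 and following transitions, the reachable set is {1, 2, 3, 4, 5}. That leaves 0 unreachable — 1 in total.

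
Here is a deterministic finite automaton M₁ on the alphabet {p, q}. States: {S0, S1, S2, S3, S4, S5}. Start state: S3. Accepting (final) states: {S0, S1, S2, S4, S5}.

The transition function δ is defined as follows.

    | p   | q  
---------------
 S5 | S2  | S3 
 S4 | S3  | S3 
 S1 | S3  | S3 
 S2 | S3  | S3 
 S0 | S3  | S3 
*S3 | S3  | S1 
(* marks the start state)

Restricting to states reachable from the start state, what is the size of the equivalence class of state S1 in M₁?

1

First remove the unreachable states {S0,S2,S4,S5}; 2 states remain.
P0 = {S1} | {S3}.
The partition is now stable with 2 blocks: {S1} | {S3}.
The equivalence class containing S1 is {S1}, of size 1.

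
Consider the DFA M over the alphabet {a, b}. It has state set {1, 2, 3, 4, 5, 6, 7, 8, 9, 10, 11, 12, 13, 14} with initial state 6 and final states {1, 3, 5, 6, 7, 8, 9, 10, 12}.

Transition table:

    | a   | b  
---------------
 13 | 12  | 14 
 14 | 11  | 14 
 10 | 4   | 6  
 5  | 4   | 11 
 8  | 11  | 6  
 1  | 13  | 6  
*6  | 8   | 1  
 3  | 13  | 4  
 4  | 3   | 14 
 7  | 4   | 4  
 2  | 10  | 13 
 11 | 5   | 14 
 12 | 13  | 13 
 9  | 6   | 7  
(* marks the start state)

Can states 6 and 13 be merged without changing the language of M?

No

States {2,7,9,10} cannot be reached from the start state, so discard them.
P0 = {1,3,5,6,8,12} | {4,11,13,14}.
Split {1,3,5,6,8,12} by δ(·,a) → {1,3,5,8,12} and {6}.
Refine {1,3,5,8,12} on symbol b: members go to different blocks, giving {3,5,12} and {1,8}.
Refine {4,11,13,14} on symbol a: members go to different blocks, giving {4,11,13} and {14}.
Stable partition: {3,5,12} | {4,11,13} | {6} | {1,8} | {14} — 5 equivalence classes.
6 and 13 end up in different blocks, so they are distinguishable. For instance, the string 'ε' is accepted from only 6.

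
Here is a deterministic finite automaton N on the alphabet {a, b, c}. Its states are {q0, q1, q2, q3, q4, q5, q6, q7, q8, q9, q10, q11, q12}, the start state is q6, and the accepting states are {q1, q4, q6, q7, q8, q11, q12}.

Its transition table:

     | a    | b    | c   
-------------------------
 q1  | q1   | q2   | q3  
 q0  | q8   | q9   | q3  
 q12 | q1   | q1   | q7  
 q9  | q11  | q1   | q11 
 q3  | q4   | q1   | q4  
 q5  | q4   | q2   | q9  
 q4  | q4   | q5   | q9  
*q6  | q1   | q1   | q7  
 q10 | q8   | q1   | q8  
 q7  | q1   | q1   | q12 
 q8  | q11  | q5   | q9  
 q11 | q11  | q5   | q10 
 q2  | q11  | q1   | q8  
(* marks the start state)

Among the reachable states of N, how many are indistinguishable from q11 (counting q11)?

Reachable states from the start: {q1,q2,q3,q4,q5,q6,q7,q8,q9,q10,q11,q12}. Unreachable: {q0} — drop them.
Initial partition by acceptance: {q1,q4,q6,q7,q8,q11,q12} | {q2,q3,q5,q9,q10}.
Refine {q1,q4,q6,q7,q8,q11,q12} on symbol b: members go to different blocks, giving {q1,q4,q8,q11} and {q6,q7,q12}.
On input b, block {q2,q3,q5,q9,q10} splits into {q2,q3,q9,q10} and {q5}.
Refine {q1,q4,q8,q11} on symbol b: members go to different blocks, giving {q4,q8,q11} and {q1}.
No further refinement is possible. Final partition (5 blocks): {q4,q8,q11} | {q2,q3,q9,q10} | {q6,q7,q12} | {q5} | {q1}.
State q11 belongs to the block {q4,q8,q11}, which has 3 states.

3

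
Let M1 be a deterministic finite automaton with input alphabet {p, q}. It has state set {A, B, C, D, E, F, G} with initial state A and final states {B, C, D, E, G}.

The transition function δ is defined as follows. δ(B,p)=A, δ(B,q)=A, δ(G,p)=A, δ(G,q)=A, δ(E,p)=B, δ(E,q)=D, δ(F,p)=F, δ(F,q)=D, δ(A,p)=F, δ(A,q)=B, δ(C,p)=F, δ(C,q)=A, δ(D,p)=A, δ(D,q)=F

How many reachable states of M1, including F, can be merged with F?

2

First remove the unreachable states {C,E,G}; 4 states remain.
P0 = {B,D} | {A,F}.
The partition is now stable with 2 blocks: {B,D} | {A,F}.
State F belongs to the block {A,F}, which has 2 states.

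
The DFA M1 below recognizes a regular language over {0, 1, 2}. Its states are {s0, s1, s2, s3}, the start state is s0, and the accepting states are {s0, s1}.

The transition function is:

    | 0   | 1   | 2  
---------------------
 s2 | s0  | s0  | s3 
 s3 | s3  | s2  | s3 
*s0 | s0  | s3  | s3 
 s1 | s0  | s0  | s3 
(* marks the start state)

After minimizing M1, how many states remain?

Reachable states from the start: {s0,s2,s3}. Unreachable: {s1} — drop them.
P0 = {s0} | {s2,s3}.
Split {s2,s3} by δ(·,0) → {s2} and {s3}.
Stable partition: {s0} | {s2} | {s3} — 3 equivalence classes.

3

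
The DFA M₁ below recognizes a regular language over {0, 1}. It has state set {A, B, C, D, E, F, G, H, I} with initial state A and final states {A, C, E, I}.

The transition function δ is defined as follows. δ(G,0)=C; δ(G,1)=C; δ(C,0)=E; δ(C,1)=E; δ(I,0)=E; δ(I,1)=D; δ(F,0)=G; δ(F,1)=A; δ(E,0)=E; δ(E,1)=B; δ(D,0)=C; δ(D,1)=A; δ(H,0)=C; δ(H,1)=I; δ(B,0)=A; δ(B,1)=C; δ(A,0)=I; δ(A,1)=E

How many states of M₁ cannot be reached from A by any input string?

BFS from A reaches {A, B, C, D, E, I}; the 3 state(s) F, G, H are never visited.

3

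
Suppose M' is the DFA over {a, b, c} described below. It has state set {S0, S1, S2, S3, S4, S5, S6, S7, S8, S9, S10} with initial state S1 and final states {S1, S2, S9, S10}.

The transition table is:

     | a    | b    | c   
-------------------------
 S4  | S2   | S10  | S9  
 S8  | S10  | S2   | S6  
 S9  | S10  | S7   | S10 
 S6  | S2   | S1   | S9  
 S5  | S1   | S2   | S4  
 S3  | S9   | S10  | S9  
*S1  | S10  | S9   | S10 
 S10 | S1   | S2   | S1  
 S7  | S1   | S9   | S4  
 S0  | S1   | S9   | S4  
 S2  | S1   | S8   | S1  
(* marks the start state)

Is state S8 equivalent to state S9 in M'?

First remove the unreachable states {S0,S3,S5}; 8 states remain.
Start with accepting vs non-accepting: {S1,S2,S9,S10} | {S4,S6,S7,S8}.
Split {S1,S2,S9,S10} by δ(·,b) → {S1,S10} and {S2,S9}.
Split {S4,S6,S7,S8} by δ(·,a) → {S4,S6} and {S7,S8}.
No further refinement is possible. Final partition (4 blocks): {S1,S10} | {S4,S6} | {S2,S9} | {S7,S8}.
S8 and S9 end up in different blocks, so they are distinguishable. For instance, the string 'ε' is accepted from only S9.

No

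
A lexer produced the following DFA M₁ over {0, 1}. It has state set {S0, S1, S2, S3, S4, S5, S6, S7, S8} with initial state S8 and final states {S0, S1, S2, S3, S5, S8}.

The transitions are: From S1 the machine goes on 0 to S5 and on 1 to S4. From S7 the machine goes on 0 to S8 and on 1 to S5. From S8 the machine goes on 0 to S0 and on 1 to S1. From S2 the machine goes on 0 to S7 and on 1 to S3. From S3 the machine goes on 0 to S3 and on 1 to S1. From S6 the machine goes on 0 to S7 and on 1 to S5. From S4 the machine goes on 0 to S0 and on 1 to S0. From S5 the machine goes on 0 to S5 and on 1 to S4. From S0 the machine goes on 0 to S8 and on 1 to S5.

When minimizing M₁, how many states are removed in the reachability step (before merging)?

No path from S8 leads to S2, S3, S6, S7; the other 5 states are all reachable.

4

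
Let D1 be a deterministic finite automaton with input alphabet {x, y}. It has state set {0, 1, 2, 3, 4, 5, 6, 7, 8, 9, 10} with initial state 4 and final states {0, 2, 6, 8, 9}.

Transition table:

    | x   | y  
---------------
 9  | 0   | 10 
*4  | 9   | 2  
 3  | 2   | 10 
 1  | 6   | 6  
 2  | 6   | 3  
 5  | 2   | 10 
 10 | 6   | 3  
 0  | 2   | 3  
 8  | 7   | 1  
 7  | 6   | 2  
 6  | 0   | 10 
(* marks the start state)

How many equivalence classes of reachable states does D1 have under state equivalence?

First remove the unreachable states {1,5,7,8}; 7 states remain.
P0 = {0,2,6,9} | {3,4,10}.
On input y, block {3,4,10} splits into {3,10} and {4}.
Stable partition: {0,2,6,9} | {3,10} | {4} — 3 equivalence classes.

3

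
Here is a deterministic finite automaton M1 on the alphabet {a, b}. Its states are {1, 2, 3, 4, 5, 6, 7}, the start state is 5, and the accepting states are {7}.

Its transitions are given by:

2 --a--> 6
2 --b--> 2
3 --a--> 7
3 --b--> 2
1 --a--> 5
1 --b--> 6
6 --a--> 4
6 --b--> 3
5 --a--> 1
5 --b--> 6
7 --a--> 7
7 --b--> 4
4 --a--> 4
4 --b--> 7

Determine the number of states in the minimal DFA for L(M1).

All states are reachable from the start state.
Initial partition by acceptance: {7} | {1,2,3,4,5,6}.
Refine {1,2,3,4,5,6} on symbol a: members go to different blocks, giving {1,2,4,5,6} and {3}.
Refine {1,2,4,5,6} on symbol b: members go to different blocks, giving {1,2,5} and {4} and {6}.
Split {1,2,5} by δ(·,a) → {1,5} and {2}.
No further refinement is possible. Final partition (6 blocks): {7} | {1,5} | {3} | {4} | {6} | {2}.

6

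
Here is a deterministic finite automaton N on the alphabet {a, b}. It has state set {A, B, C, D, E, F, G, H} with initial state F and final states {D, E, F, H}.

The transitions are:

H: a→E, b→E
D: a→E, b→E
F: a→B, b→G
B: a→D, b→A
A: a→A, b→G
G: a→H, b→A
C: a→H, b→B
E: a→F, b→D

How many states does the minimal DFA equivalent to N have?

First remove the unreachable states {C}; 7 states remain.
Initial partition by acceptance: {D,E,F,H} | {A,B,G}.
Refine {D,E,F,H} on symbol a: members go to different blocks, giving {D,E,H} and {F}.
Split {D,E,H} by δ(·,a) → {D,H} and {E}.
On input a, block {A,B,G} splits into {B,G} and {A}.
Stable partition: {D,H} | {B,G} | {F} | {E} | {A} — 5 equivalence classes.

5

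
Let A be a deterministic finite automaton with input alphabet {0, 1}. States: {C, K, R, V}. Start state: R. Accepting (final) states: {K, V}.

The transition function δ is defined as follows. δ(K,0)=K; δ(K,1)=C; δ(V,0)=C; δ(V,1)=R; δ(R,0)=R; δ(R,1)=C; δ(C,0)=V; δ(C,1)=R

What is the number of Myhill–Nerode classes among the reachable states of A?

States {K} cannot be reached from the start state, so discard them.
Initial partition by acceptance: {V} | {C,R}.
Refine {C,R} on symbol 0: members go to different blocks, giving {C} and {R}.
Stable partition: {V} | {C} | {R} — 3 equivalence classes.

3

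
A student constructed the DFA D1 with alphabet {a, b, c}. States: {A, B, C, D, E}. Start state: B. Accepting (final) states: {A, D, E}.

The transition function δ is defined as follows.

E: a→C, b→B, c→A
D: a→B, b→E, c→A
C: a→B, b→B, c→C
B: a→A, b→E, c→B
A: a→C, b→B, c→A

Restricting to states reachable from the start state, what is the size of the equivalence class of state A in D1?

Reachable states from the start: {A,B,C,E}. Unreachable: {D} — drop them.
P0 = {A,E} | {B,C}.
On input a, block {B,C} splits into {B} and {C}.
No further refinement is possible. Final partition (3 blocks): {A,E} | {B} | {C}.
The equivalence class containing A is {A,E}, of size 2.

2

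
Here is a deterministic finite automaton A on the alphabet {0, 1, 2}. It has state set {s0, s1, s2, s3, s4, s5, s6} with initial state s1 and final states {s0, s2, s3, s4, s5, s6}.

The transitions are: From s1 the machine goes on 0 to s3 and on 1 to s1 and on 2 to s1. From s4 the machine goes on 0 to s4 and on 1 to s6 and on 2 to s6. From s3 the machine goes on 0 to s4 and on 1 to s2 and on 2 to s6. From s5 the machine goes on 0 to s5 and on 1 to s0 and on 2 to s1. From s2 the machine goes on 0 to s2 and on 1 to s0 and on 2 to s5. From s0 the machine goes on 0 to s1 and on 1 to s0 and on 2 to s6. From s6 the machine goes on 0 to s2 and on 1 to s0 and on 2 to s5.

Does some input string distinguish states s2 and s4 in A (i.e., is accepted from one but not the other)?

All states are reachable from the start state.
Start with accepting vs non-accepting: {s0,s2,s3,s4,s5,s6} | {s1}.
Refine {s0,s2,s3,s4,s5,s6} on symbol 0: members go to different blocks, giving {s2,s3,s4,s5,s6} and {s0}.
On input 1, block {s2,s3,s4,s5,s6} splits into {s2,s5,s6} and {s3,s4}.
Split {s2,s5,s6} by δ(·,2) → {s2,s6} and {s5}.
The partition is now stable with 5 blocks: {s2,s6} | {s1} | {s0} | {s3,s4} | {s5}.
s2 and s4 end up in different blocks, so they are distinguishable. For instance, the string '10' is accepted from only s4.

Yes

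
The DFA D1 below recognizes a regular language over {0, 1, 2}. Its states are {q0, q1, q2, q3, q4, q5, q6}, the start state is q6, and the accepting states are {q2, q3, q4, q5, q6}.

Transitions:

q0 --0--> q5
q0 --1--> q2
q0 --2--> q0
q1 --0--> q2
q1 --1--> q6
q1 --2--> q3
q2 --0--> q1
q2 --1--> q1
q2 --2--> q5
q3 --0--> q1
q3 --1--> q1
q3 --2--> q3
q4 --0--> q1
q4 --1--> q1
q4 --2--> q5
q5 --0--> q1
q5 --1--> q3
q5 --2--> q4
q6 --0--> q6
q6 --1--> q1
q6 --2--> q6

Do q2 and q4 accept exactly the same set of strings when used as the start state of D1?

Yes

First remove the unreachable states {q0}; 6 states remain.
Start with accepting vs non-accepting: {q2,q3,q4,q5,q6} | {q1}.
On input 0, block {q2,q3,q4,q5,q6} splits into {q2,q3,q4,q5} and {q6}.
Split {q2,q3,q4,q5} by δ(·,1) → {q2,q3,q4} and {q5}.
On input 2, block {q2,q3,q4} splits into {q2,q4} and {q3}.
Stable partition: {q2,q4} | {q1} | {q6} | {q5} | {q3} — 5 equivalence classes.
q2 and q4 lie in the same block of the stable partition, so they are equivalent — no string distinguishes them.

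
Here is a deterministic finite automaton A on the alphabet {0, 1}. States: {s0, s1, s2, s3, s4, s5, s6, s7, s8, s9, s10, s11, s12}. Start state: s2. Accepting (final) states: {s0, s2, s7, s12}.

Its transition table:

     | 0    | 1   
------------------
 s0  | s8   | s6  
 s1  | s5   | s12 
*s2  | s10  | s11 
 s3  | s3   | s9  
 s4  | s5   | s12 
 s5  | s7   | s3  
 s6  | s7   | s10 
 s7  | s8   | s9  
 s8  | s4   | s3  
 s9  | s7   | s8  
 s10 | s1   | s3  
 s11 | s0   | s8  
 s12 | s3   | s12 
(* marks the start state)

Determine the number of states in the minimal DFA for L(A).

7

Initial partition by acceptance: {s0,s2,s7,s12} | {s1,s3,s4,s5,s6,s8,s9,s10,s11}.
Split {s0,s2,s7,s12} by δ(·,1) → {s0,s2,s7} and {s12}.
Refine {s1,s3,s4,s5,s6,s8,s9,s10,s11} on symbol 0: members go to different blocks, giving {s1,s3,s4,s8,s10} and {s5,s6,s9,s11}.
Refine {s1,s3,s4,s8,s10} on symbol 0: members go to different blocks, giving {s3,s8,s10} and {s1,s4}.
Split {s3,s8,s10} by δ(·,0) → {s8,s10} and {s3}.
On input 1, block {s5,s6,s9,s11} splits into {s6,s9,s11} and {s5}.
No further refinement is possible. Final partition (7 blocks): {s0,s2,s7} | {s8,s10} | {s12} | {s6,s9,s11} | {s1,s4} | {s3} | {s5}.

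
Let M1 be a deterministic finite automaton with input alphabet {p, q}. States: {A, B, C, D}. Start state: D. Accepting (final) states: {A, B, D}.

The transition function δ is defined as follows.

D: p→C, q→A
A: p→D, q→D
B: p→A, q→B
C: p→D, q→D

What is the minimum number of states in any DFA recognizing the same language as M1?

First remove the unreachable states {B}; 3 states remain.
Initial partition by acceptance: {A,D} | {C}.
Refine {A,D} on symbol p: members go to different blocks, giving {A} and {D}.
Stable partition: {A} | {C} | {D} — 3 equivalence classes.

3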